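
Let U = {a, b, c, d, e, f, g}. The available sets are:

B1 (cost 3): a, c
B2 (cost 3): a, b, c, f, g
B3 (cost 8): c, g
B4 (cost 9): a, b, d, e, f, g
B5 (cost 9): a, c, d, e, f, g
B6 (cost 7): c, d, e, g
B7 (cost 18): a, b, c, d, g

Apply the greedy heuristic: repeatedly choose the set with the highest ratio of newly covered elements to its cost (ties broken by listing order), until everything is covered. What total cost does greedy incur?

Pick 1: B2 adds 5 new (a, b, c, f, g) at cost 3 (ratio 5/3).
Pick 2: B6 adds 2 new (d, e) at cost 7 (ratio 2/7).
Greedy total cost: 3 + 7 = 10.

10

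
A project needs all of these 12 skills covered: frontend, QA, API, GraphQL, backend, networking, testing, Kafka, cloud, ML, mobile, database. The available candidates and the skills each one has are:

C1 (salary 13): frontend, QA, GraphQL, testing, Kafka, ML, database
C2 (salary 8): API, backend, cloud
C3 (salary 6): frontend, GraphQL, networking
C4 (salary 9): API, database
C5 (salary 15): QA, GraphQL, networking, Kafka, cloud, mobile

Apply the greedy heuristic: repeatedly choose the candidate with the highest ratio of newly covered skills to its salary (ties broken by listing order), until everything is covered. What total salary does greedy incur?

42

Pick 1: C1 adds 7 new (frontend, QA, GraphQL, testing, Kafka, ML, database) at salary 13 (ratio 7/13).
Pick 2: C2 adds 3 new (API, backend, cloud) at salary 8 (ratio 3/8).
Pick 3: C3 adds 1 new (networking) at salary 6 (ratio 1/6).
Pick 4: C5 adds 1 new (mobile) at salary 15 (ratio 1/15).
Greedy total salary: 13 + 8 + 6 + 15 = 42. (The true optimum is 36, so greedy overshoots here.)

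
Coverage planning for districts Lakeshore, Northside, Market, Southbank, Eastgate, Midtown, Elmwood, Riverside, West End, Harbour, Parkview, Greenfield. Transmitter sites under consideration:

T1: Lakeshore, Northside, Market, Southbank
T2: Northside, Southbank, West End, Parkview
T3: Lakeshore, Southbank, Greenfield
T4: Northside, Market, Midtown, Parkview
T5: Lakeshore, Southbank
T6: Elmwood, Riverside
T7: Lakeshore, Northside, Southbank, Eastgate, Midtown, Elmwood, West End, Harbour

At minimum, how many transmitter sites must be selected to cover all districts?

4

T3, T4, T6, T7 together cover {Lakeshore, Northside, Market, Southbank, Eastgate, Midtown, Elmwood, Riverside, West End, Harbour, Parkview, Greenfield} — every district.
No 3 of the 7 transmitter sites cover everything (all 35 triples fall short), so 4 is minimum.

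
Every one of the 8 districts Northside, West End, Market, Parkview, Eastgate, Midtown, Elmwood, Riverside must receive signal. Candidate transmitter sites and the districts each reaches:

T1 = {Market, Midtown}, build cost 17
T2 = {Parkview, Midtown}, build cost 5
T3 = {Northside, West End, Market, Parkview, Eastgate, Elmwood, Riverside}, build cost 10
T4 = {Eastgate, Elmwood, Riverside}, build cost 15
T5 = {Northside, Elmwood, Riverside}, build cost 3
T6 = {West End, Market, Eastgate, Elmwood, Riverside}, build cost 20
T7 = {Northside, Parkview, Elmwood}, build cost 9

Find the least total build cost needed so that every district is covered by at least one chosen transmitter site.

15

T2, T3 cover every district at build cost 5 + 10 = 15.
Any cover uses at least 2 transmitter sites; among all covering selections none totals below 15.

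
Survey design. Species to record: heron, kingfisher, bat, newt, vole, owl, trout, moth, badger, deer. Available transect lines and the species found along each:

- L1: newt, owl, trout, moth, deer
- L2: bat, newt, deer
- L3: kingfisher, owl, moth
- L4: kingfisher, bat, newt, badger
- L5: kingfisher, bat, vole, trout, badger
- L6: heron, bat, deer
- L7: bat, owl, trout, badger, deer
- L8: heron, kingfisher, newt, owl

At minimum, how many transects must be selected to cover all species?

L1, L5, L6 together cover {heron, kingfisher, bat, newt, vole, owl, trout, moth, badger, deer} — every species.
No 2 of the 8 transects cover everything (all 28 pairs fall short), so 3 is minimum.

3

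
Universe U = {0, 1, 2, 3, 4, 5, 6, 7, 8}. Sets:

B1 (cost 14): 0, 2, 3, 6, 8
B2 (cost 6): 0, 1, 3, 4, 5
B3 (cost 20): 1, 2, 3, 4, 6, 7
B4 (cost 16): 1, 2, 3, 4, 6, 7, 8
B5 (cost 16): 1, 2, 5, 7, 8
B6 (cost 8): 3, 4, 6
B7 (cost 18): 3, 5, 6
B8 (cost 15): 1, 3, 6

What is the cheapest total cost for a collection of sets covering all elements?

B2, B4 cover every element at cost 6 + 16 = 22.
Any cover uses at least 2 sets; among all covering selections none totals below 22.

22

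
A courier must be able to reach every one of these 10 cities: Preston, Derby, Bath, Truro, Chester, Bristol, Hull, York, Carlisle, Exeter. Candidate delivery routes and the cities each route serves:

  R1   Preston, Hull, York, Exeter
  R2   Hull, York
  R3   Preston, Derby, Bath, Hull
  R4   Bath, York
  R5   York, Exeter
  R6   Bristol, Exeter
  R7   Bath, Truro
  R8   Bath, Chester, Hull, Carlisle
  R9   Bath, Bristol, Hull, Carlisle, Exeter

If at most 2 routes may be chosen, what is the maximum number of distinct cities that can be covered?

7

Choosing R1, R8 covers {Preston, Bath, Chester, Hull, York, Carlisle, Exeter} — 7 cities.
No choice of 2 routes does better; here Derby, Truro, Bristol are left uncovered.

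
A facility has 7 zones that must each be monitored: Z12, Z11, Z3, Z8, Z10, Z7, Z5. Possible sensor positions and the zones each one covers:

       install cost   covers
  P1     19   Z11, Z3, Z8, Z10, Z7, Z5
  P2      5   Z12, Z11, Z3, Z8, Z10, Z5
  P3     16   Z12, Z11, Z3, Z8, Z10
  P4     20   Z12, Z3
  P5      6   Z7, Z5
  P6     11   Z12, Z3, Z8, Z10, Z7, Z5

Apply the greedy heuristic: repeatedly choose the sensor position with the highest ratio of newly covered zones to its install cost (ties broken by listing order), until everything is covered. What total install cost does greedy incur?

11

Pick 1: P2 adds 6 new (Z12, Z11, Z3, Z8, Z10, Z5) at install cost 5 (ratio 6/5).
Pick 2: P5 adds 1 new (Z7) at install cost 6 (ratio 1/6).
Greedy total install cost: 5 + 6 = 11.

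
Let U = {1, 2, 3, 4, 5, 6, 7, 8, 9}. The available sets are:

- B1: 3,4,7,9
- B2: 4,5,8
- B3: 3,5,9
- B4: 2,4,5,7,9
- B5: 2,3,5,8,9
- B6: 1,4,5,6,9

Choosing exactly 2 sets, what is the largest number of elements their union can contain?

8

Choosing B5, B6 covers {1, 2, 3, 4, 5, 6, 8, 9} — 8 elements.
No choice of 2 sets does better; here 7 is left uncovered.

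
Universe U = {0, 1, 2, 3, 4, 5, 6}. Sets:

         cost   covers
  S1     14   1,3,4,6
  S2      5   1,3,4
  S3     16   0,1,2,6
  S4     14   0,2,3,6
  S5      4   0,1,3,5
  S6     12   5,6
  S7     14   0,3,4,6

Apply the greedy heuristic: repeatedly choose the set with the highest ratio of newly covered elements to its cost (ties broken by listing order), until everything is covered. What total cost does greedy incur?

23

Pick 1: S5 adds 4 new (0, 1, 3, 5) at cost 4 (ratio 4/4).
Pick 2: S2 adds 1 new (4) at cost 5 (ratio 1/5).
Pick 3: S4 adds 2 new (2, 6) at cost 14 (ratio 2/14).
Greedy total cost: 4 + 5 + 14 = 23.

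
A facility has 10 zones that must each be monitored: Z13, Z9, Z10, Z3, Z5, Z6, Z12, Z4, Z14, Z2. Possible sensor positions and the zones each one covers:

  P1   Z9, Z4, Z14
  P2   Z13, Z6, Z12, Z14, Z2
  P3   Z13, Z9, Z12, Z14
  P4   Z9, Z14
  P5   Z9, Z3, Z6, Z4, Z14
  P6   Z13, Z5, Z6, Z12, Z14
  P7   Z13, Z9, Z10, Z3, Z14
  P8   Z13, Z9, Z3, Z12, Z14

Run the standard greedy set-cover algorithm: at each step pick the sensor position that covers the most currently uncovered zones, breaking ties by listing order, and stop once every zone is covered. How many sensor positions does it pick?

4

Pick 1: P2 covers 5 new zones (Z13, Z6, Z12, Z14, Z2).
Pick 2: P5 covers 3 new zones (Z9, Z3, Z4).
Pick 3: P6 covers 1 new zones (Z5).
Pick 4: P7 covers 1 new zones (Z10).
Greedy uses 4 sensor positions.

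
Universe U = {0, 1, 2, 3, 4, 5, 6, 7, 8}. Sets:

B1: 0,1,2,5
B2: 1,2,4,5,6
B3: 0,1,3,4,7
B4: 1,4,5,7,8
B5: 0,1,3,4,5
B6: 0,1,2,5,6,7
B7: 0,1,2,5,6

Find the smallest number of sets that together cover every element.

3

B2, B3, B4 together cover {0, 1, 2, 3, 4, 5, 6, 7, 8} — every element.
No 2 of the 7 sets cover everything (all 21 pairs fall short), so 3 is minimum.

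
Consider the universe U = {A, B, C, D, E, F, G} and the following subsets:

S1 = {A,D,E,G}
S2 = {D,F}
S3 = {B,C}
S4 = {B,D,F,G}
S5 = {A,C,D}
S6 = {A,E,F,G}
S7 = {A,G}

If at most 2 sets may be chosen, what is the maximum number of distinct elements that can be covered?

6

Choosing S1, S3 covers {A, B, C, D, E, G} — 6 elements.
No choice of 2 sets does better; here F is left uncovered.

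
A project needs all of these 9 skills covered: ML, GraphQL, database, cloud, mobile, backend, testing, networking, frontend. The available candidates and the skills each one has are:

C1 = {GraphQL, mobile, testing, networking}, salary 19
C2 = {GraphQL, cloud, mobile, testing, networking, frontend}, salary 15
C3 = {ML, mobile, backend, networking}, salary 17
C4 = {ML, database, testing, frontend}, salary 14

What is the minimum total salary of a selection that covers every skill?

C2, C3, C4 cover every skill at salary 15 + 17 + 14 = 46.
Any cover uses at least 3 candidates; among all covering selections none totals below 46.

46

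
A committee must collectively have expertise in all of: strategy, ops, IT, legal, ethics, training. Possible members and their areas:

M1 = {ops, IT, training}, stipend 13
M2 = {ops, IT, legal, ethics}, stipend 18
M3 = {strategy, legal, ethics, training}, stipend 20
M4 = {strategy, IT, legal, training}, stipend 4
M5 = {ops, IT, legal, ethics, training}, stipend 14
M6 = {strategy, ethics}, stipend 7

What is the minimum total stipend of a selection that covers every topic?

18

M4, M5 cover every topic at stipend 4 + 14 = 18.
Any cover uses at least 2 members; among all covering selections none totals below 18.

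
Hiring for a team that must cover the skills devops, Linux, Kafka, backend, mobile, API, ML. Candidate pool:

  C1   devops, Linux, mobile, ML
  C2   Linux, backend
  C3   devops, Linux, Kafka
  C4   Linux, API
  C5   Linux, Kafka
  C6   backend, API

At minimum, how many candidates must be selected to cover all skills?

3

C1, C3, C6 together cover {devops, Linux, Kafka, backend, mobile, API, ML} — every skill.
No 2 of the 6 candidates cover everything (all 15 pairs fall short), so 3 is minimum.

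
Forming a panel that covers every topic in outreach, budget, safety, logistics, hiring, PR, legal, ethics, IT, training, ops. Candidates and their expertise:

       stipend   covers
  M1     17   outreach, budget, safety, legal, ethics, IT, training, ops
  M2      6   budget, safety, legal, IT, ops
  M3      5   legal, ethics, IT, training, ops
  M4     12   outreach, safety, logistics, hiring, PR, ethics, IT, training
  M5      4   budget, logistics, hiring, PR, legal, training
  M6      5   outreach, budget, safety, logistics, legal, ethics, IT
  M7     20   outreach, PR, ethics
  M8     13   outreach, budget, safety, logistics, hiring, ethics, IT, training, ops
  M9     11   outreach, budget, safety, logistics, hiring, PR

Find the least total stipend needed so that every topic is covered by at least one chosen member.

14

M3, M5, M6 cover every topic at stipend 5 + 4 + 5 = 14.
Any cover uses at least 2 members; among all covering selections none totals below 14.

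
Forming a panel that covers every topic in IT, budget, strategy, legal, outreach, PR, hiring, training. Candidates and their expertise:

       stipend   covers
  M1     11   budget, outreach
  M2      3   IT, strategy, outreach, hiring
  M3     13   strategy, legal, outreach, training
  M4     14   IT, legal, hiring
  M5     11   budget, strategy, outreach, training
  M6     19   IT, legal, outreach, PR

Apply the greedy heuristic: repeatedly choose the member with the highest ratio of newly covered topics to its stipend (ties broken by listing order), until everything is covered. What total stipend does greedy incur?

Pick 1: M2 adds 4 new (IT, strategy, outreach, hiring) at stipend 3 (ratio 4/3).
Pick 2: M5 adds 2 new (budget, training) at stipend 11 (ratio 2/11).
Pick 3: M6 adds 2 new (legal, PR) at stipend 19 (ratio 2/19).
Greedy total stipend: 3 + 11 + 19 = 33.

33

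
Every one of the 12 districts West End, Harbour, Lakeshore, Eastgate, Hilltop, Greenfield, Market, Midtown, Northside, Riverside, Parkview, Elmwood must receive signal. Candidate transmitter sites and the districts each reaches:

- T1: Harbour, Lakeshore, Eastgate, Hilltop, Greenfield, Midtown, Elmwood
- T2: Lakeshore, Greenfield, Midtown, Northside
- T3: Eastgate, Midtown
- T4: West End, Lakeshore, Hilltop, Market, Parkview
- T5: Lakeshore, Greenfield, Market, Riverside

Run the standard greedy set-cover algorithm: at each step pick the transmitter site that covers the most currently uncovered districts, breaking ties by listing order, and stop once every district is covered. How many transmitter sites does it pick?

Pick 1: T1 covers 7 new districts (Harbour, Lakeshore, Eastgate, Hilltop, Greenfield, Midtown, Elmwood).
Pick 2: T4 covers 3 new districts (West End, Market, Parkview).
Pick 3: T2 covers 1 new districts (Northside).
Pick 4: T5 covers 1 new districts (Riverside).
Greedy uses 4 transmitter sites.

4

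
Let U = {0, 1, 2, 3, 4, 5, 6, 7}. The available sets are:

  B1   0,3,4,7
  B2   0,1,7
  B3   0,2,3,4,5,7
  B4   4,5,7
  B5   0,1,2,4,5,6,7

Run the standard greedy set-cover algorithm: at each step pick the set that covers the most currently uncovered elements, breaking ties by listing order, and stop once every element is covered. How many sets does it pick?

Pick 1: B5 covers 7 new elements (0, 1, 2, 4, 5, 6, 7).
Pick 2: B1 covers 1 new elements (3).
Greedy uses 2 sets.

2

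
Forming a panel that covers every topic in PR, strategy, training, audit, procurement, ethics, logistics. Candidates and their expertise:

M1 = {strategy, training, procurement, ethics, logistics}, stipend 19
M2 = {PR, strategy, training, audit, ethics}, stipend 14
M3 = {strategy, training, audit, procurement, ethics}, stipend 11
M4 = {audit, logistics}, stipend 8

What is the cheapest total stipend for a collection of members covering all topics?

M1, M2 cover every topic at stipend 19 + 14 = 33.
Any cover uses at least 2 members; among all covering selections none totals below 33.

33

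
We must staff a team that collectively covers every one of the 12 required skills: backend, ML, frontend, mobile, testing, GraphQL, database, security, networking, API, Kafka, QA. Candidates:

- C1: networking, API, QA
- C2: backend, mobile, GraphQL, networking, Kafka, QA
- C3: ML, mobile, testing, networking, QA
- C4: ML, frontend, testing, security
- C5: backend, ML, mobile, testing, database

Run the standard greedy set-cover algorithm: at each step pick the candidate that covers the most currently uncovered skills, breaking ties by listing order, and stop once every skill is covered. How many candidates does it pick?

4

Pick 1: C2 covers 6 new skills (backend, mobile, GraphQL, networking, Kafka, QA).
Pick 2: C4 covers 4 new skills (ML, frontend, testing, security).
Pick 3: C1 covers 1 new skills (API).
Pick 4: C5 covers 1 new skills (database).
Greedy uses 4 candidates.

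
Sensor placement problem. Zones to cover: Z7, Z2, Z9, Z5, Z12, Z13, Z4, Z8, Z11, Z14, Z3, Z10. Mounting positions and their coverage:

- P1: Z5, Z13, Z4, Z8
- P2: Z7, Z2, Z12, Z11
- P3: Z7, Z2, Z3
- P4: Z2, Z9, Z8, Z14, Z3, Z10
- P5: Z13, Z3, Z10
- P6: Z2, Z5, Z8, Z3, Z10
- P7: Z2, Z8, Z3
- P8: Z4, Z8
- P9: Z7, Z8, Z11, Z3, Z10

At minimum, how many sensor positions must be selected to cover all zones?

P1, P2, P4 together cover {Z7, Z2, Z9, Z5, Z12, Z13, Z4, Z8, Z11, Z14, Z3, Z10} — every zone.
No 2 of the 9 sensor positions cover everything (all 36 pairs fall short), so 3 is minimum.

3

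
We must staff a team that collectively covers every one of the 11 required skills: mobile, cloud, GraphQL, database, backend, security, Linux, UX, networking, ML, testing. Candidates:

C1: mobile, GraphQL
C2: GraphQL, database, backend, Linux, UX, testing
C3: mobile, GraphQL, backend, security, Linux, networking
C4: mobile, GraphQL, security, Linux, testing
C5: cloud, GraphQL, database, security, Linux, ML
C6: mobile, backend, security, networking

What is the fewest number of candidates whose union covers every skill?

3

C2, C3, C5 together cover {mobile, cloud, GraphQL, database, backend, security, Linux, UX, networking, ML, testing} — every skill.
No 2 of the 6 candidates cover everything (all 15 pairs fall short), so 3 is minimum.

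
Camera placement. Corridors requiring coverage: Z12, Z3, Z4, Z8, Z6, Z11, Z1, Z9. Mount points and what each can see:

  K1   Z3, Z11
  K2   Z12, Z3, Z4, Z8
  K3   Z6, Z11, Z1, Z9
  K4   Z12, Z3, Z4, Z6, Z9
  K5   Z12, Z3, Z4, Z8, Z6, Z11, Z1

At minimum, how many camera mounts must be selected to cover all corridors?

2

K2, K3 together cover {Z12, Z3, Z4, Z8, Z6, Z11, Z1, Z9} — every corridor.
No single camera mount contains all 8 corridors, so 2 is optimal.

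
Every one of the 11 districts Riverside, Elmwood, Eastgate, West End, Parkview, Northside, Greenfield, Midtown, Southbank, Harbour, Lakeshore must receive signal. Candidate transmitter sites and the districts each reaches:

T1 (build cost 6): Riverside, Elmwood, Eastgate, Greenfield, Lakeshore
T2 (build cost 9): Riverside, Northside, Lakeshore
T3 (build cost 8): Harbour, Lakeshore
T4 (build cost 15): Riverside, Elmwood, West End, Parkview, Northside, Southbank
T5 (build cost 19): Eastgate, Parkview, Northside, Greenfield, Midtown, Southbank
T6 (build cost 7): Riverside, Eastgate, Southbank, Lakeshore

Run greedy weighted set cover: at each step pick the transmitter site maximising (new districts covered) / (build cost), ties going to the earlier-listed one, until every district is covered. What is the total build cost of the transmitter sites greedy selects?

Pick 1: T1 adds 5 new (Riverside, Elmwood, Eastgate, Greenfield, Lakeshore) at build cost 6 (ratio 5/6).
Pick 2: T4 adds 4 new (West End, Parkview, Northside, Southbank) at build cost 15 (ratio 4/15).
Pick 3: T3 adds 1 new (Harbour) at build cost 8 (ratio 1/8).
Pick 4: T5 adds 1 new (Midtown) at build cost 19 (ratio 1/19).
Greedy total build cost: 6 + 15 + 8 + 19 = 48. (The true optimum is 42, so greedy overshoots here.)

48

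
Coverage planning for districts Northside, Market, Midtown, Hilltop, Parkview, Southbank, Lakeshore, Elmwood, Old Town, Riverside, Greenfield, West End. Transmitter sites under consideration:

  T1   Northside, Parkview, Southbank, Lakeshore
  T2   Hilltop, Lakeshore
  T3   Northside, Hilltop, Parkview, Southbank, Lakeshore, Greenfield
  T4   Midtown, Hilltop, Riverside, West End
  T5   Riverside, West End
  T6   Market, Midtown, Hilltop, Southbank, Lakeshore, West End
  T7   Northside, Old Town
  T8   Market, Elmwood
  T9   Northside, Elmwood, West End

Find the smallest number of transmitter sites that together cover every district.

T3, T4, T7, T8 together cover {Northside, Market, Midtown, Hilltop, Parkview, Southbank, Lakeshore, Elmwood, Old Town, Riverside, Greenfield, West End} — every district.
No 3 of the 9 transmitter sites cover everything (all 84 triples fall short), so 4 is minimum.

4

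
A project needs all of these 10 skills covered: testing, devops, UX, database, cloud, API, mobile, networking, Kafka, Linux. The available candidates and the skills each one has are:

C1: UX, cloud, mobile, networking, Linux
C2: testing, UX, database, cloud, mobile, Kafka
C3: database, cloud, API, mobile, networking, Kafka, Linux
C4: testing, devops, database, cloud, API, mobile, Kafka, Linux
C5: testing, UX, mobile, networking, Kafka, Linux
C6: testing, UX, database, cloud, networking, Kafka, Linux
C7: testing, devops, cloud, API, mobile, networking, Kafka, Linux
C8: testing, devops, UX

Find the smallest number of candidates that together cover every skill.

2

C1, C4 together cover {testing, devops, UX, database, cloud, API, mobile, networking, Kafka, Linux} — every skill.
No single candidate contains all 10 skills, so 2 is optimal.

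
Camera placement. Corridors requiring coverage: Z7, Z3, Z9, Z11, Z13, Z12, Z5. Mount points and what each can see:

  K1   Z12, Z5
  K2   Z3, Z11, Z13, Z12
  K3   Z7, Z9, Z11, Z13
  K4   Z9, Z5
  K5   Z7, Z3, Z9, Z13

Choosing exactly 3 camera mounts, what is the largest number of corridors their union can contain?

7

Choosing K1, K2, K3 covers {Z7, Z3, Z9, Z11, Z13, Z12, Z5} — 7 corridors.
That is all 7 corridors.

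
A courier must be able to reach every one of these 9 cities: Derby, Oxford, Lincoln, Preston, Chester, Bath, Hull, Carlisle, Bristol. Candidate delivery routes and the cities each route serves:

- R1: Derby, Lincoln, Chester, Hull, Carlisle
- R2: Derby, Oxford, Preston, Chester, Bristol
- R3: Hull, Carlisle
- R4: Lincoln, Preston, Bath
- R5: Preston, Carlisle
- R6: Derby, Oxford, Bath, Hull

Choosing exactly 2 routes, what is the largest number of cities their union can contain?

Choosing R1, R2 covers {Derby, Oxford, Lincoln, Preston, Chester, Hull, Carlisle, Bristol} — 8 cities.
No choice of 2 routes does better; here Bath is left uncovered.

8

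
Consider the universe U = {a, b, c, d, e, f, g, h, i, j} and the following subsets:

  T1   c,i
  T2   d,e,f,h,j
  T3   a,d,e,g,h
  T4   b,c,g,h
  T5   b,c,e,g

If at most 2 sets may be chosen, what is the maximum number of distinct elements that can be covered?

8

Choosing T2, T4 covers {b, c, d, e, f, g, h, j} — 8 elements.
No choice of 2 sets does better; here a, i are left uncovered.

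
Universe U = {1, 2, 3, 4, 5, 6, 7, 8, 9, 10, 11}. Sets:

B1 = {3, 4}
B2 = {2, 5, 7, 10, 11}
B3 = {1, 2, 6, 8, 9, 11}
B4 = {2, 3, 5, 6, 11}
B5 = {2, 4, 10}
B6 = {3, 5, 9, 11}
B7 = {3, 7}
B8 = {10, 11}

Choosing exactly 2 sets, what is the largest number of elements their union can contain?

9

Choosing B2, B3 covers {1, 2, 5, 6, 7, 8, 9, 10, 11} — 9 elements.
No choice of 2 sets does better; here 3, 4 are left uncovered.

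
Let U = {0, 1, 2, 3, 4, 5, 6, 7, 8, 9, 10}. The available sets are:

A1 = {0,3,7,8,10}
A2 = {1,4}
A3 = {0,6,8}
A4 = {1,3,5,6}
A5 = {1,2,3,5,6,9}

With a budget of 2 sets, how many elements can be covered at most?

Choosing A1, A5 covers {0, 1, 2, 3, 5, 6, 7, 8, 9, 10} — 10 elements.
No choice of 2 sets does better; here 4 is left uncovered.

10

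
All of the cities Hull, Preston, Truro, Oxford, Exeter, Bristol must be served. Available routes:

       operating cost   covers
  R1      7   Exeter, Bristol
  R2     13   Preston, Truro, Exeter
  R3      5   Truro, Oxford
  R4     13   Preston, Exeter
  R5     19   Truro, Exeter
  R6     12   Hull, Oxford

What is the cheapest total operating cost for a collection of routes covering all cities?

R1, R2, R6 cover every city at operating cost 7 + 13 + 12 = 32.
Any cover uses at least 3 routes; among all covering selections none totals below 32.
Greedy by coverage-per-operating cost would pick R3, R1, R6, R2 for 37 — worse than the optimum 32.

32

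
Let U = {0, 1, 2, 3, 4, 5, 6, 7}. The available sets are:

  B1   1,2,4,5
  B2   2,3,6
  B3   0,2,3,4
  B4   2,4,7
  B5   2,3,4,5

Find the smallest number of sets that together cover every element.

B1, B2, B3, B4 together cover {0, 1, 2, 3, 4, 5, 6, 7} — every element.
No 3 of the 5 sets cover everything (all 10 triples fall short), so 4 is minimum.

4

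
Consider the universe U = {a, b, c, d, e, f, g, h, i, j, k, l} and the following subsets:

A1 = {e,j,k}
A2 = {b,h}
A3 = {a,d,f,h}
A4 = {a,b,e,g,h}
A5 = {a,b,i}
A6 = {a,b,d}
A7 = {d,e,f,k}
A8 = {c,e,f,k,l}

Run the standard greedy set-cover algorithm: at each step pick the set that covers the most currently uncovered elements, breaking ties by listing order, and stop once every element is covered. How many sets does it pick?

Pick 1: A4 covers 5 new elements (a, b, e, g, h).
Pick 2: A8 covers 4 new elements (c, f, k, l).
Pick 3: A1 covers 1 new elements (j).
Pick 4: A3 covers 1 new elements (d).
Pick 5: A5 covers 1 new elements (i).
Greedy uses 5 sets.

5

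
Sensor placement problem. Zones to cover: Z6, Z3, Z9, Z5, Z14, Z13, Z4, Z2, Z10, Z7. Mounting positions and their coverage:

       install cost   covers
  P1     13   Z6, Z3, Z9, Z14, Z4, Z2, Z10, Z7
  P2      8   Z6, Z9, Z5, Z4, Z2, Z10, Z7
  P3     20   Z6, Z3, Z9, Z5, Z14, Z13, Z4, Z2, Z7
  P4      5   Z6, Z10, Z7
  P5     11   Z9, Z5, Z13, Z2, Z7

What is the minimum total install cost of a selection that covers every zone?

24

P1, P5 cover every zone at install cost 13 + 11 = 24.
Any cover uses at least 2 sensor positions; among all covering selections none totals below 24.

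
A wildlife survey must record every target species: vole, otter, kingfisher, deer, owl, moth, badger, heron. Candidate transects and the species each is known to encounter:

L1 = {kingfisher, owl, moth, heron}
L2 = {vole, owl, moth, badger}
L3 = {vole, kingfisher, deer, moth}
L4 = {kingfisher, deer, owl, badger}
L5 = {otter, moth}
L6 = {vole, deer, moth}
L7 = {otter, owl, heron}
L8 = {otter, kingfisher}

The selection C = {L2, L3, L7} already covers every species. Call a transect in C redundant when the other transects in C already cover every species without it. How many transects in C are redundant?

0

Drop L2: badger uncovered — not redundant.
Drop L3: kingfisher, deer uncovered — not redundant.
Drop L7: otter, heron uncovered — not redundant.
None of the transects in C is redundant.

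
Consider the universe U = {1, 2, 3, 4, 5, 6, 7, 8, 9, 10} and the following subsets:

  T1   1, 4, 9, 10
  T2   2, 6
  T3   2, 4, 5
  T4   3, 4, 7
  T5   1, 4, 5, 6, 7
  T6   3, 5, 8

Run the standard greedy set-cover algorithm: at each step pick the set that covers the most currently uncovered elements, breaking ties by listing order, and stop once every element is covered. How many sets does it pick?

Pick 1: T5 covers 5 new elements (1, 4, 5, 6, 7).
Pick 2: T1 covers 2 new elements (9, 10).
Pick 3: T6 covers 2 new elements (3, 8).
Pick 4: T2 covers 1 new elements (2).
Greedy uses 4 sets.

4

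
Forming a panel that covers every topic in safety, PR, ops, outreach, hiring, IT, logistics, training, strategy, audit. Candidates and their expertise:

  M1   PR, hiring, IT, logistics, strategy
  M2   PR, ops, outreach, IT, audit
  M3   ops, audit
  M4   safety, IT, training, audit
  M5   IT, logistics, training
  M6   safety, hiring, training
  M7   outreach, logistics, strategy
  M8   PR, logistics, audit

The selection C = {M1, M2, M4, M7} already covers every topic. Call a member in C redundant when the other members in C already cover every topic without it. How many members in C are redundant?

1

Drop M1: hiring uncovered — not redundant.
Drop M2: ops uncovered — not redundant.
Drop M4: safety, training uncovered — not redundant.
Drop M7: the rest still cover every topic — redundant.
1 redundant: M7.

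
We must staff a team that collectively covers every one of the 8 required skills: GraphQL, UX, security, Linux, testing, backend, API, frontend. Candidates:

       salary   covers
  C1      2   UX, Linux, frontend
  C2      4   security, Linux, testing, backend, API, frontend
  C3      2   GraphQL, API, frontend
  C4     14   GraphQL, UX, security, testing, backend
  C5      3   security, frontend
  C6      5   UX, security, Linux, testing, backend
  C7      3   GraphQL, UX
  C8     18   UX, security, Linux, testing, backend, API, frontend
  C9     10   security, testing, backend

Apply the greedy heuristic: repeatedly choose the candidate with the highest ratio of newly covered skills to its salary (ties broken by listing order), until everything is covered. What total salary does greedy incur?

8

Pick 1: C1 adds 3 new (UX, Linux, frontend) at salary 2 (ratio 3/2).
Pick 2: C2 adds 4 new (security, testing, backend, API) at salary 4 (ratio 4/4).
Pick 3: C3 adds 1 new (GraphQL) at salary 2 (ratio 1/2).
Greedy total salary: 2 + 4 + 2 = 8. (The true optimum is 7, so greedy overshoots here.)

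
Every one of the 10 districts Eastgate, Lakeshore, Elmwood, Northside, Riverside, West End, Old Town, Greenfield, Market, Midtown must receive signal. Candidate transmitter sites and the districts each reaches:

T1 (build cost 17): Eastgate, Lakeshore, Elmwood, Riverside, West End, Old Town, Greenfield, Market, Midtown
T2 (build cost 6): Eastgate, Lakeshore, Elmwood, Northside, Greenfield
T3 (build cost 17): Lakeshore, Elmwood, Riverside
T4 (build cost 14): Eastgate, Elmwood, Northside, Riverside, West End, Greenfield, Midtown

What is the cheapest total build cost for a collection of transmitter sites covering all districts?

23

T1, T2 cover every district at build cost 17 + 6 = 23.
Any cover uses at least 2 transmitter sites; among all covering selections none totals below 23.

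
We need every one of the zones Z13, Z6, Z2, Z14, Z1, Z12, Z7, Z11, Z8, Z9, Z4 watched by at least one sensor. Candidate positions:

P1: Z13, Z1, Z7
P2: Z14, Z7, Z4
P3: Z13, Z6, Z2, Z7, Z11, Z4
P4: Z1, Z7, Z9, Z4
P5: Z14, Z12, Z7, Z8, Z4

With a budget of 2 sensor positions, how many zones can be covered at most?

Choosing P3, P5 covers {Z13, Z6, Z2, Z14, Z12, Z7, Z11, Z8, Z4} — 9 zones.
No choice of 2 sensor positions does better; here Z1, Z9 are left uncovered.

9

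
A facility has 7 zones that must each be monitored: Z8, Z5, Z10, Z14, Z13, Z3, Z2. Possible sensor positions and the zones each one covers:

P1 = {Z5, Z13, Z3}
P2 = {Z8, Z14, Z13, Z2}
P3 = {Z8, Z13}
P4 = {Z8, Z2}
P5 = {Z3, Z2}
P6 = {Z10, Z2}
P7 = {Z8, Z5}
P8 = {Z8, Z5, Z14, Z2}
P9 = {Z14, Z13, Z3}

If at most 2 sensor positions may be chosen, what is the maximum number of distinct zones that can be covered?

Choosing P1, P2 covers {Z8, Z5, Z14, Z13, Z3, Z2} — 6 zones.
No choice of 2 sensor positions does better; here Z10 is left uncovered.

6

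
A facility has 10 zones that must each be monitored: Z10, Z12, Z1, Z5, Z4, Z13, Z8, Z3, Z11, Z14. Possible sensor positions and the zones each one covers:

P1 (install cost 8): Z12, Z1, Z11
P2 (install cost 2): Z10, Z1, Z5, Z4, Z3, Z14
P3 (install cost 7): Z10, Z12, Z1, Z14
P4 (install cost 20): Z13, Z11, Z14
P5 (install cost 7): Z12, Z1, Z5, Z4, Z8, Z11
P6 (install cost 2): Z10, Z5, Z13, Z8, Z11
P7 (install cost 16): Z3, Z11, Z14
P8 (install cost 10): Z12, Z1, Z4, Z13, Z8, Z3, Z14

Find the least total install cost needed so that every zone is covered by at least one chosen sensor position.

11

P2, P3, P6 cover every zone at install cost 2 + 7 + 2 = 11.
Any cover uses at least 2 sensor positions; among all covering selections none totals below 11.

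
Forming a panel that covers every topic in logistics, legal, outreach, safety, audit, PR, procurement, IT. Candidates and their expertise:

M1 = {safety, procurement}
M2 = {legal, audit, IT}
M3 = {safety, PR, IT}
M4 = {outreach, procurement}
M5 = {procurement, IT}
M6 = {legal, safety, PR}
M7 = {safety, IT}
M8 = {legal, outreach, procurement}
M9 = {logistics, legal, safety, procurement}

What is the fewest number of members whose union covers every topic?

M2, M3, M4, M9 together cover {logistics, legal, outreach, safety, audit, PR, procurement, IT} — every topic.
No 3 of the 9 members cover everything (all 84 triples fall short), so 4 is minimum.

4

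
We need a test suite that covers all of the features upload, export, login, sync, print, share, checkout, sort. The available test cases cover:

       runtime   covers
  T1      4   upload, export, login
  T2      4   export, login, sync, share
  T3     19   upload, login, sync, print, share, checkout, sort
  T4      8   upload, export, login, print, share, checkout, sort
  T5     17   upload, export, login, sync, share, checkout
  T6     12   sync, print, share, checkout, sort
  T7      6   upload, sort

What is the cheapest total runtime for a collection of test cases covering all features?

T2, T4 cover every feature at runtime 4 + 8 = 12.
Any cover uses at least 2 test cases; among all covering selections none totals below 12.

12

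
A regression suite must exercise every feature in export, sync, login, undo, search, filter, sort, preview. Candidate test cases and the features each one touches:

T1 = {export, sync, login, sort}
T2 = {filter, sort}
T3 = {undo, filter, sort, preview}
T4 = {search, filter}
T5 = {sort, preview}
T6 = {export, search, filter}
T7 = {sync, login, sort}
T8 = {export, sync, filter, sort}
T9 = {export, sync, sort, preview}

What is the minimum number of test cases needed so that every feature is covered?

3

T1, T3, T4 together cover {export, sync, login, undo, search, filter, sort, preview} — every feature.
No 2 of the 9 test cases cover everything (all 36 pairs fall short), so 3 is minimum.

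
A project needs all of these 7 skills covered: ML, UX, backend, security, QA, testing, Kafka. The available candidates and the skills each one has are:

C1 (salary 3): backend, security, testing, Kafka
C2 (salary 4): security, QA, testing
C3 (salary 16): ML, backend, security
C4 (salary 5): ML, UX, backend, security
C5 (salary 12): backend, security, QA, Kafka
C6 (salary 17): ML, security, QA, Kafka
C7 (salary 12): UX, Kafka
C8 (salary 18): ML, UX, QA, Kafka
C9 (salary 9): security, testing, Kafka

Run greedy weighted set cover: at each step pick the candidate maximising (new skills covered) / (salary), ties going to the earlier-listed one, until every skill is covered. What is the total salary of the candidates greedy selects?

12

Pick 1: C1 adds 4 new (backend, security, testing, Kafka) at salary 3 (ratio 4/3).
Pick 2: C4 adds 2 new (ML, UX) at salary 5 (ratio 2/5).
Pick 3: C2 adds 1 new (QA) at salary 4 (ratio 1/4).
Greedy total salary: 3 + 5 + 4 = 12.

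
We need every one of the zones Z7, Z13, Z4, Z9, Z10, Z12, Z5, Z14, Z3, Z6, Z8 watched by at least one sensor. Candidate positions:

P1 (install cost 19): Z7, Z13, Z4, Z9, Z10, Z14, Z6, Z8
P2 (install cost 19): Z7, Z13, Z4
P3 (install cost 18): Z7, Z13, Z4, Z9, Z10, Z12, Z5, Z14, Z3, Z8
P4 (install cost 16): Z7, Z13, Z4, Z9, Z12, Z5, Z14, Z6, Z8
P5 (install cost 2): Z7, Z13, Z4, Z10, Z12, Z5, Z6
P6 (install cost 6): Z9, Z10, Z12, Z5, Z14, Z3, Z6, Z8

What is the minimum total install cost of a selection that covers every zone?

8

P5, P6 cover every zone at install cost 2 + 6 = 8.
Any cover uses at least 2 sensor positions; among all covering selections none totals below 8.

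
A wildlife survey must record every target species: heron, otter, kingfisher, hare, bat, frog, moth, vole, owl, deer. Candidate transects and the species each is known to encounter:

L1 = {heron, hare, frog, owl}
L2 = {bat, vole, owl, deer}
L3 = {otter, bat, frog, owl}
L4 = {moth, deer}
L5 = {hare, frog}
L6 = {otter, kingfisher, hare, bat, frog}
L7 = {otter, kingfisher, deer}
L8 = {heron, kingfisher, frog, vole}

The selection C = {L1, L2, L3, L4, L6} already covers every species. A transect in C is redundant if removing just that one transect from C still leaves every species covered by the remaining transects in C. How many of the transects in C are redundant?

Drop L1: heron uncovered — not redundant.
Drop L2: vole uncovered — not redundant.
Drop L3: the rest still cover every species — redundant.
Drop L4: moth uncovered — not redundant.
Drop L6: kingfisher uncovered — not redundant.
1 redundant: L3.

1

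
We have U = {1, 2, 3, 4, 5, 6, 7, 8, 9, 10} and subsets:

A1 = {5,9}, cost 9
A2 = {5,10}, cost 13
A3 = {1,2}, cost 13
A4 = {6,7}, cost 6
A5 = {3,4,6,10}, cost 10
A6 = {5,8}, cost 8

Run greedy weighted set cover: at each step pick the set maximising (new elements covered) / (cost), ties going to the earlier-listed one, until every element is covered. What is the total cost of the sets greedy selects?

46

Pick 1: A5 adds 4 new (3, 4, 6, 10) at cost 10 (ratio 4/10).
Pick 2: A6 adds 2 new (5, 8) at cost 8 (ratio 2/8).
Pick 3: A4 adds 1 new (7) at cost 6 (ratio 1/6).
Pick 4: A3 adds 2 new (1, 2) at cost 13 (ratio 2/13).
Pick 5: A1 adds 1 new (9) at cost 9 (ratio 1/9).
Greedy total cost: 10 + 8 + 6 + 13 + 9 = 46.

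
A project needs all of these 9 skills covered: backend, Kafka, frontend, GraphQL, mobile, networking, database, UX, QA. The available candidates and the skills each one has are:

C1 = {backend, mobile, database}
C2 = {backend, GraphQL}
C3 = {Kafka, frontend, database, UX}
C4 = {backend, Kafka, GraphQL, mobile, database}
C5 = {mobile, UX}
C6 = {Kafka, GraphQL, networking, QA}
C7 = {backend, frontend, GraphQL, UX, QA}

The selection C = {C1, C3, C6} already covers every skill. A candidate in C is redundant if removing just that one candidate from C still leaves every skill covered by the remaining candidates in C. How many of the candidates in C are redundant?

Drop C1: backend, mobile uncovered — not redundant.
Drop C3: frontend, UX uncovered — not redundant.
Drop C6: GraphQL, networking, QA uncovered — not redundant.
None of the candidates in C is redundant.

0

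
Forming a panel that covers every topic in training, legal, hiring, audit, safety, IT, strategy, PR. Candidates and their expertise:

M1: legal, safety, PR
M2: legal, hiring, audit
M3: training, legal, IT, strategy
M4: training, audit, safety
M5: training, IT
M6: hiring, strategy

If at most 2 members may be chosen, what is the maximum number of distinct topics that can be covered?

6

Choosing M1, M3 covers {training, legal, safety, IT, strategy, PR} — 6 topics.
No choice of 2 members does better; here hiring, audit are left uncovered.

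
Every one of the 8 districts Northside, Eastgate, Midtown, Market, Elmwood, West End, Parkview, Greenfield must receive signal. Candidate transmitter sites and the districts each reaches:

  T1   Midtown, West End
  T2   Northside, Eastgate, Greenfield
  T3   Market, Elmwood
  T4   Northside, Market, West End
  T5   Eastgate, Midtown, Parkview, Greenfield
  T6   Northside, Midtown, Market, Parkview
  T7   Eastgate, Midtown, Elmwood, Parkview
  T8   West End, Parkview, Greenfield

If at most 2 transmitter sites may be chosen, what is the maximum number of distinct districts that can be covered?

7

Choosing T4, T5 covers {Northside, Eastgate, Midtown, Market, West End, Parkview, Greenfield} — 7 districts.
No choice of 2 transmitter sites does better; here Elmwood is left uncovered.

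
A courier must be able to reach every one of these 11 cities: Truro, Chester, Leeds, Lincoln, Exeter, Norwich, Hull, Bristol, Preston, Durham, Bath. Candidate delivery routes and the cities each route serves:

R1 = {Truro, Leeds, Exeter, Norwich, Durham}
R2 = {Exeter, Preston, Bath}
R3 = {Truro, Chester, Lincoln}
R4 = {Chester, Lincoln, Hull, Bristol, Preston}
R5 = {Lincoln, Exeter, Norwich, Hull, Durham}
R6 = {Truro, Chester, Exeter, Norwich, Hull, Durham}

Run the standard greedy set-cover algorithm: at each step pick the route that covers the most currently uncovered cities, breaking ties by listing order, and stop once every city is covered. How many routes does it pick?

Pick 1: R6 covers 6 new cities (Truro, Chester, Exeter, Norwich, Hull, Durham).
Pick 2: R4 covers 3 new cities (Lincoln, Bristol, Preston).
Pick 3: R1 covers 1 new cities (Leeds).
Pick 4: R2 covers 1 new cities (Bath).
Greedy uses 4 routes. (The true minimum is 3.)

4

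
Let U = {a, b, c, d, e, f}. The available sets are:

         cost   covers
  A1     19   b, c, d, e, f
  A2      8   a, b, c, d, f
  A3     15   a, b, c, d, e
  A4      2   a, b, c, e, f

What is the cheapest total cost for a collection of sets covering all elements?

10

A2, A4 cover every element at cost 8 + 2 = 10.
Any cover uses at least 2 sets; among all covering selections none totals below 10.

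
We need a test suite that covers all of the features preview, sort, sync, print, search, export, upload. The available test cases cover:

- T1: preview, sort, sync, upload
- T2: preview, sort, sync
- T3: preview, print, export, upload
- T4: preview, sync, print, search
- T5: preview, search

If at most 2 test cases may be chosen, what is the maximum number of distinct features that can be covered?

Choosing T1, T3 covers {preview, sort, sync, print, export, upload} — 6 features.
No choice of 2 test cases does better; here search is left uncovered.

6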